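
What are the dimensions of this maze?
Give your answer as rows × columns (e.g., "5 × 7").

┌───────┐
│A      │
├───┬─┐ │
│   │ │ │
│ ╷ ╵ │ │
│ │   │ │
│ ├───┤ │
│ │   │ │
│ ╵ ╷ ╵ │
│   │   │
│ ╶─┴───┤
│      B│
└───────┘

Counting the maze dimensions:
Rows (vertical): 6
Columns (horizontal): 4
Dimensions: 6 × 4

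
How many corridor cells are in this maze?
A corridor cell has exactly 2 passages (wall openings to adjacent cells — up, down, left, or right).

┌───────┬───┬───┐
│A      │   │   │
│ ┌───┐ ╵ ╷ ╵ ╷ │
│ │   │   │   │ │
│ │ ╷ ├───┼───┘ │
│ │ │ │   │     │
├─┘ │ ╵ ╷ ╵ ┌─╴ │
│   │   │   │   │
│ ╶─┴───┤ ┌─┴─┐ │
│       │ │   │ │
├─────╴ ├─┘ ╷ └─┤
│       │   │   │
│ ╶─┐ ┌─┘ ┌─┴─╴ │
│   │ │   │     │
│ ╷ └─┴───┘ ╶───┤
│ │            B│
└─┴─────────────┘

Counting cells with exactly 2 passages:
Total corridor cells: 50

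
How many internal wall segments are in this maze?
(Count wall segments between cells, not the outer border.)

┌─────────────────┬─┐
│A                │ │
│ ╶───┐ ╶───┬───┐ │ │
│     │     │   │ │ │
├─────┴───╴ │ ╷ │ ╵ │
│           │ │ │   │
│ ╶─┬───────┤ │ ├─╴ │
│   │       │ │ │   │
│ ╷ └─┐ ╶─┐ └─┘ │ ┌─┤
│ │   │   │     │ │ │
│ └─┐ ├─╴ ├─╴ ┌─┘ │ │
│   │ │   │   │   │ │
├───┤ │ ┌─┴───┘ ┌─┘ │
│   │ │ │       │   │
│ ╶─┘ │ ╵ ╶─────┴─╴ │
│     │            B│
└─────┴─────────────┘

Counting internal wall segments:
Total internal walls: 63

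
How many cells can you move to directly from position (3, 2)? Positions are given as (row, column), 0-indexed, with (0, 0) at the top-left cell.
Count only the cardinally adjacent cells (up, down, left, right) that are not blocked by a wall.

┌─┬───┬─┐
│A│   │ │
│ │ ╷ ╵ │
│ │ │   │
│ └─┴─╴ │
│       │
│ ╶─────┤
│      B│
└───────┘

Checking passable neighbors of (3, 2):
Neighbors: (3, 1), (3, 3)
Count: 2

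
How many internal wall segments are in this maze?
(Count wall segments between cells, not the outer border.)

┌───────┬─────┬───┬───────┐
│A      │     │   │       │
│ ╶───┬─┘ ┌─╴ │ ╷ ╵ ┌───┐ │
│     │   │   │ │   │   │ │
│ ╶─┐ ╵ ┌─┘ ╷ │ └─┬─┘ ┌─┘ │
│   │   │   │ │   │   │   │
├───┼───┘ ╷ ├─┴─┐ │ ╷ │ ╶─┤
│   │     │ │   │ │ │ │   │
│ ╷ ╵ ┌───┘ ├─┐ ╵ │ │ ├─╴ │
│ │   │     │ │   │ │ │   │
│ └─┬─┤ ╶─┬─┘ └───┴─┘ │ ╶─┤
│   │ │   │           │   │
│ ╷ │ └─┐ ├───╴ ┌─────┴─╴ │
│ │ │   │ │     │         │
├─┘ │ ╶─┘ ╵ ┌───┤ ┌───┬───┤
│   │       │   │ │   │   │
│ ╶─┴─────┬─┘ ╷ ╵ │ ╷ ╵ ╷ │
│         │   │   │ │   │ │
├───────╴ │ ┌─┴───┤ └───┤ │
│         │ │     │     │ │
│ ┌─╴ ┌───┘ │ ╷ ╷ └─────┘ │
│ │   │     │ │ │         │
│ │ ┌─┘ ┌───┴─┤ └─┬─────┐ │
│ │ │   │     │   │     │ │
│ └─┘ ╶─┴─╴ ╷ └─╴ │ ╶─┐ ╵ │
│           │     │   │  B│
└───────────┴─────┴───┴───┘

Counting internal wall segments:
Total internal walls: 144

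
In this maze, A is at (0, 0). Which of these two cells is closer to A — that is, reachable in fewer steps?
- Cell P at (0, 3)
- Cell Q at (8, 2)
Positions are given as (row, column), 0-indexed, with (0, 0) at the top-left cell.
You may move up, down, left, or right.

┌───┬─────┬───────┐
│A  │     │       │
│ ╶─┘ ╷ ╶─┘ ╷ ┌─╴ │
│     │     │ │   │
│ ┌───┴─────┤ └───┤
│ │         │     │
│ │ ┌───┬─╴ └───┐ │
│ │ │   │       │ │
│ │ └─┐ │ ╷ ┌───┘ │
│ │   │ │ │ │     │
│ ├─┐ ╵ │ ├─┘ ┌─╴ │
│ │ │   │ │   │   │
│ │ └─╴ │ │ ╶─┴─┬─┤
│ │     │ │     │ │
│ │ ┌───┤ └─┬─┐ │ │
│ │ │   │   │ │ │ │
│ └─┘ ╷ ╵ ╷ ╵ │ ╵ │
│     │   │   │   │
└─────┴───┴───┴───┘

Shortest path A → P at (0, 3): 5 steps
Shortest path A → Q at (8, 2): 10 steps

P is closer (5 steps vs 10 steps).

Path to P:

┌───┬─────┬───────┐
│A  │↱ P  │       │
│ ╶─┘ ╷ ╶─┘ ╷ ┌─╴ │
│↳ → ↑│     │ │   │
│ ┌───┴─────┤ └───┤
│ │         │     │
│ │ ┌───┬─╴ └───┐ │
│ │ │   │       │ │
│ │ └─┐ │ ╷ ┌───┘ │
│ │   │ │ │ │     │
│ ├─┐ ╵ │ ├─┘ ┌─╴ │
│ │ │   │ │   │   │
│ │ └─╴ │ │ ╶─┴─┬─┤
│ │     │ │     │ │
│ │ ┌───┤ └─┬─┐ │ │
│ │ │   │   │ │ │ │
│ └─┘ ╷ ╵ ╷ ╵ │ ╵ │
│     │   │   │   │
└─────┴───┴───┴───┘

Path to Q:

┌───┬─────┬───────┐
│A  │     │       │
│ ╶─┘ ╷ ╶─┘ ╷ ┌─╴ │
│↓    │     │ │   │
│ ┌───┴─────┤ └───┤
│↓│         │     │
│ │ ┌───┬─╴ └───┐ │
│↓│ │   │       │ │
│ │ └─┐ │ ╷ ┌───┘ │
│↓│   │ │ │ │     │
│ ├─┐ ╵ │ ├─┘ ┌─╴ │
│↓│ │   │ │   │   │
│ │ └─╴ │ │ ╶─┴─┬─┤
│↓│     │ │     │ │
│ │ ┌───┤ └─┬─┐ │ │
│↓│ │   │   │ │ │ │
│ └─┘ ╷ ╵ ╷ ╵ │ ╵ │
│↳ → Q│   │   │   │
└─────┴───┴───┴───┘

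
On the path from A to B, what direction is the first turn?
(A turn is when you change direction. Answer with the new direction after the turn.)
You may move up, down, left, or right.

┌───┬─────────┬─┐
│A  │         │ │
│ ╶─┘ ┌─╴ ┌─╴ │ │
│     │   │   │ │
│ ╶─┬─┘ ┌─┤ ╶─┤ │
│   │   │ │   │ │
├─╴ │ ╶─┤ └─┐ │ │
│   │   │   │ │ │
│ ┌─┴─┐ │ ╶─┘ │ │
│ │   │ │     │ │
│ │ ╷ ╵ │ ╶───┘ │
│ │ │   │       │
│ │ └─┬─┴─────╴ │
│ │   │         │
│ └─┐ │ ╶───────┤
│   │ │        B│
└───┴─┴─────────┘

Directions: down, right, right, up, right, right, right, right, down, left, down, right, down, down, left, left, down, right, right, right, down, left, left, left, left, down, right, right, right, right
First turn direction: right

Solution:

┌───┬─────────┬─┐
│A  │↱ → → → ↓│ │
│ ╶─┘ ┌─╴ ┌─╴ │ │
│↳ → ↑│   │↓ ↲│ │
│ ╶─┬─┘ ┌─┤ ╶─┤ │
│   │   │ │↳ ↓│ │
├─╴ │ ╶─┤ └─┐ │ │
│   │   │   │↓│ │
│ ┌─┴─┐ │ ╶─┘ │ │
│ │   │ │↓ ← ↲│ │
│ │ ╷ ╵ │ ╶───┘ │
│ │ │   │↳ → → ↓│
│ │ └─┬─┴─────╴ │
│ │   │↓ ← ← ← ↲│
│ └─┐ │ ╶───────┤
│   │ │↳ → → → B│
└───┴─┴─────────┘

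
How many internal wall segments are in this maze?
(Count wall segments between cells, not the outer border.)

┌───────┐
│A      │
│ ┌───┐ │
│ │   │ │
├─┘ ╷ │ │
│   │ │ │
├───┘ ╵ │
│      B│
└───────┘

Counting internal wall segments:
Total internal walls: 9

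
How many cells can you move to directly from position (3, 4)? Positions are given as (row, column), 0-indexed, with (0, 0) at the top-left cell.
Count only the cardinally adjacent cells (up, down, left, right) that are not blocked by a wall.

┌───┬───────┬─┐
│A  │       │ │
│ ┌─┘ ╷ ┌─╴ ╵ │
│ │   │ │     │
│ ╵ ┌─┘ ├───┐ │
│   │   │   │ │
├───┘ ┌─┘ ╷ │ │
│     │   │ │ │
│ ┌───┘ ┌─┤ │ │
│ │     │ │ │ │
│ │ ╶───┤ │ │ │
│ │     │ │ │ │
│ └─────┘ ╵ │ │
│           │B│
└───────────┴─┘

Checking passable neighbors of (3, 4):
Neighbors: (2, 4), (3, 3)
Count: 2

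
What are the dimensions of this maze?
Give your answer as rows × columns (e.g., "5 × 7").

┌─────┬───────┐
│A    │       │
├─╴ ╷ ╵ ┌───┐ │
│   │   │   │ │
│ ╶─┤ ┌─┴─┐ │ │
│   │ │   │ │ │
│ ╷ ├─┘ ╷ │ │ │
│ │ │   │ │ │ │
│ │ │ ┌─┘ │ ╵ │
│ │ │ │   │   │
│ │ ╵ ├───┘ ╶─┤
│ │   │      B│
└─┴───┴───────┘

Counting the maze dimensions:
Rows (vertical): 6
Columns (horizontal): 7
Dimensions: 6 × 7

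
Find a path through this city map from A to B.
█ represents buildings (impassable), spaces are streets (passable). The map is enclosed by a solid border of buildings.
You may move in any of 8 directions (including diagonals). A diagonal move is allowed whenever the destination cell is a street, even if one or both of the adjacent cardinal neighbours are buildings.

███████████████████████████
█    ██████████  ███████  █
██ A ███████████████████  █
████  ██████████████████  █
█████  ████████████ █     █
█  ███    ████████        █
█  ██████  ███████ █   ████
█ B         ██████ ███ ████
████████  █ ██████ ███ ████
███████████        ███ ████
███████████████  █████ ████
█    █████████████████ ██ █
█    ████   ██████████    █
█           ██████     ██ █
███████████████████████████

Finding the shortest path from A to B:
Movement: 8-directional
Path length: 13 steps
Directions: right → down-right → down-right → down-right → right → down-right → down-left → left → left → left → left → left → left

Solution:

███████████████████████████
█    ██████████  ███████  █
██ A↘███████████████████  █
████ ↘██████████████████  █
█████ ↘████████████ █     █
█  ███ →↘ ████████        █
█  ██████↙ ███████ █   ████
█ B←←←←←←   ██████ ███ ████
████████  █ ██████ ███ ████
███████████        ███ ████
███████████████  █████ ████
█    █████████████████ ██ █
█    ████   ██████████    █
█           ██████     ██ █
███████████████████████████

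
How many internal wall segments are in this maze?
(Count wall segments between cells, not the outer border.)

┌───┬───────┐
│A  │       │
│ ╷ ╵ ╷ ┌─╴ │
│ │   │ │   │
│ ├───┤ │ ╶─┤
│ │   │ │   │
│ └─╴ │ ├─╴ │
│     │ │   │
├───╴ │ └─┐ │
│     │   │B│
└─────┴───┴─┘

Counting internal wall segments:
Total internal walls: 20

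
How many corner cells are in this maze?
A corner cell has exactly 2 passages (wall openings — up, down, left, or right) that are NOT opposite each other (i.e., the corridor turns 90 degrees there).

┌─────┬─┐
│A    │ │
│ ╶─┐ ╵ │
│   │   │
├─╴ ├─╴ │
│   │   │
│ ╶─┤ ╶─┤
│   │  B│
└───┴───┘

Counting corner cells (2 non-opposite passages):
Total corners: 11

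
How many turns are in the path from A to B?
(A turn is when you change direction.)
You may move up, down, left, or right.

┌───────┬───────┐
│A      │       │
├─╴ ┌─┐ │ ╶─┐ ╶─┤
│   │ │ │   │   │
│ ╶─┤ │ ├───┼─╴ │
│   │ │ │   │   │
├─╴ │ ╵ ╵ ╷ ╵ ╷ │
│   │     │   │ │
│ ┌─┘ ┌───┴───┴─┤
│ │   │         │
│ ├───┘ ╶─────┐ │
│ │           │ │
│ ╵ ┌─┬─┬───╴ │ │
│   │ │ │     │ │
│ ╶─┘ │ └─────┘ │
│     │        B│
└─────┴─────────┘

Directions: right, down, left, down, right, down, left, down, down, down, right, up, right, right, up, right, right, right, right, down, down, down
Number of turns: 13

Solution:

┌───────┬───────┐
│A ↓    │       │
├─╴ ┌─┐ │ ╶─┐ ╶─┤
│↓ ↲│ │ │   │   │
│ ╶─┤ │ ├───┼─╴ │
│↳ ↓│ │ │   │   │
├─╴ │ ╵ ╵ ╷ ╵ ╷ │
│↓ ↲│     │   │ │
│ ┌─┘ ┌───┴───┴─┤
│↓│   │↱ → → → ↓│
│ ├───┘ ╶─────┐ │
│↓│↱ → ↑      │↓│
│ ╵ ┌─┬─┬───╴ │ │
│↳ ↑│ │ │     │↓│
│ ╶─┘ │ └─────┘ │
│     │        B│
└─────┴─────────┘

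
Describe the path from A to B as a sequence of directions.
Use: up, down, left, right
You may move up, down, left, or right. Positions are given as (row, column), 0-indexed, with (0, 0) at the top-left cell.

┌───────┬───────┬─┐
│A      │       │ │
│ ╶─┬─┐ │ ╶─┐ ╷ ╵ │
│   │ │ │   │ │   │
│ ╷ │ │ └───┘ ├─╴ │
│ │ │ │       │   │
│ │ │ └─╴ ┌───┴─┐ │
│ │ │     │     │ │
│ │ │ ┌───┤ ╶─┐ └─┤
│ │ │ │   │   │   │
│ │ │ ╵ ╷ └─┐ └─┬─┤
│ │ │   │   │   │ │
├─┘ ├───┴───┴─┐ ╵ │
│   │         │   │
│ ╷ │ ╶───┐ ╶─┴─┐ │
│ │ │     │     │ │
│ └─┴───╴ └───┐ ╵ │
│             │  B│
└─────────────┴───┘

Finding the path and converting it to directions:
Path through cells: (0,0) → (1,0) → (1,1) → (2,1) → (3,1) → (4,1) → (5,1) → (6,1) → (6,0) → (7,0) → (8,0) → (8,1) → (8,2) → (8,3) → (8,4) → (7,4) → (7,3) → (7,2) → (6,2) → (6,3) → (6,4) → (6,5) → (7,5) → (7,6) → (7,7) → (8,7) → (8,8)
Directions: down, right, down, down, down, down, down, left, down, down, right, right, right, right, up, left, left, up, right, right, right, down, right, right, down, right

Solution:

┌───────┬───────┬─┐
│A      │       │ │
│ ╶─┬─┐ │ ╶─┐ ╷ ╵ │
│↳ ↓│ │ │   │ │   │
│ ╷ │ │ └───┘ ├─╴ │
│ │↓│ │       │   │
│ │ │ └─╴ ┌───┴─┐ │
│ │↓│     │     │ │
│ │ │ ┌───┤ ╶─┐ └─┤
│ │↓│ │   │   │   │
│ │ │ ╵ ╷ └─┐ └─┬─┤
│ │↓│   │   │   │ │
├─┘ ├───┴───┴─┐ ╵ │
│↓ ↲│↱ → → ↓  │   │
│ ╷ │ ╶───┐ ╶─┴─┐ │
│↓│ │↑ ← ↰│↳ → ↓│ │
│ └─┴───╴ └───┐ ╵ │
│↳ → → → ↑    │↳ B│
└─────────────┴───┘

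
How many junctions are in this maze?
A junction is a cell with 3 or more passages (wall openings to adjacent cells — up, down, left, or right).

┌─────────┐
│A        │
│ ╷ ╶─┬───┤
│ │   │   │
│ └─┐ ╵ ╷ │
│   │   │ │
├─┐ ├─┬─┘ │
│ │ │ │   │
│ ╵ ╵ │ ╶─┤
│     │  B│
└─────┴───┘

Checking each cell for number of passages:

Junctions found (3+ passages):
  (0, 1): 3 passages
  (4, 1): 3 passages
Total junctions: 2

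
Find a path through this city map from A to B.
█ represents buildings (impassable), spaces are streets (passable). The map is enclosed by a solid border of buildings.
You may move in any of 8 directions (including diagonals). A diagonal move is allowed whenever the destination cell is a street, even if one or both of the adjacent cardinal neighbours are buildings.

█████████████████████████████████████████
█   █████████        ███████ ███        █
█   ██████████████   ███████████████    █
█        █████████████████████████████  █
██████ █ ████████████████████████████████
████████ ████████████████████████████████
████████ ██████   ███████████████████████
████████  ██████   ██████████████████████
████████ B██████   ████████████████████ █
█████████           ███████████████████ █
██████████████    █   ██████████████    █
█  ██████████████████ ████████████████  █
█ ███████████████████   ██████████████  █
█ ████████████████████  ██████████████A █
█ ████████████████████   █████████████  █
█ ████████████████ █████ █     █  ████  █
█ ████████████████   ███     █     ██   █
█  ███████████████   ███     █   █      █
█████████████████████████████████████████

Finding the shortest path from A to B:
Movement: 8-directional
Path length: 32 steps
Directions: down → down → down-left → down-left → left → left → up-left → left → left → left → up-left → left → left → left → down-left → up-left → up → up-left → up-left → up-left → up-left → left → up-left → left → left → left → left → left → left → left → left → up-left

Solution:

█████████████████████████████████████████
█   █████████        ███████ ███        █
█   ██████████████   ███████████████    █
█        █████████████████████████████  █
██████ █ ████████████████████████████████
████████ ████████████████████████████████
████████ ██████   ███████████████████████
████████  ██████   ██████████████████████
████████ B██████   ████████████████████ █
█████████ ↖←←←←←←←← ███████████████████ █
██████████████    █↖← ██████████████    █
█  ██████████████████↖████████████████  █
█ ███████████████████ ↖ ██████████████  █
█ ████████████████████ ↖██████████████A █
█ ████████████████████  ↖█████████████↓ █
█ ████████████████ █████↑█↙←←← █  ████↙ █
█ ████████████████   ███ ↖   █↖←←← ██↙  █
█  ███████████████   ███     █   █↖←←   █
█████████████████████████████████████████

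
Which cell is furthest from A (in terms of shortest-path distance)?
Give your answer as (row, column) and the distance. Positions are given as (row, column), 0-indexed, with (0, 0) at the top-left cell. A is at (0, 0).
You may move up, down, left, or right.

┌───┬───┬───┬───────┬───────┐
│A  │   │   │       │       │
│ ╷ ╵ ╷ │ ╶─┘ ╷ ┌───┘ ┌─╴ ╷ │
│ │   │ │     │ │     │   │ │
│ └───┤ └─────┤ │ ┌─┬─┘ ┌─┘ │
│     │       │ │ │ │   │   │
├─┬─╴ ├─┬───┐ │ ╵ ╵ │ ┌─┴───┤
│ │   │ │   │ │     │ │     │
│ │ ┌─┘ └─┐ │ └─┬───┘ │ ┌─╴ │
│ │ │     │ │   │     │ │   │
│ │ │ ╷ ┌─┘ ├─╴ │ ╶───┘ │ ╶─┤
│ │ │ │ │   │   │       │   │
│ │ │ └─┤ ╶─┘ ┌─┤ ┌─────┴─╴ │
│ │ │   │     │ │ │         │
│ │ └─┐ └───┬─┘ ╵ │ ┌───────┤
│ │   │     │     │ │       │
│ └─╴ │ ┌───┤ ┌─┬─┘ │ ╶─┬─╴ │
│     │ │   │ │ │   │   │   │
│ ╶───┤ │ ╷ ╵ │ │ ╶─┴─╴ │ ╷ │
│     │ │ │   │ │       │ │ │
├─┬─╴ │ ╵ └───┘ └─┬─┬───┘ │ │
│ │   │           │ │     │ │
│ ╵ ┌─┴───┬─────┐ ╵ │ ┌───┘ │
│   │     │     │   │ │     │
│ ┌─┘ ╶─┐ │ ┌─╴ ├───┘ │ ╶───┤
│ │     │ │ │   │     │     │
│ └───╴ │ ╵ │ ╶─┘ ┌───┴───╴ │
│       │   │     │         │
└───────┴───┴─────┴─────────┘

Computing BFS distances from A to all cells:
Furthest cell: (0, 5)
Distance: 109 steps

Path from A to the furthest cell:

┌───┬───┬───┬───────┬───────┐
│A  │   │↱ B│↓ ↰    │↓ ← ↰  │
│ ╷ ╵ ╷ │ ╶─┘ ╷ ┌───┘ ┌─╴ ╷ │
│↓│   │ │↑ ← ↲│↑│↓ ← ↲│↱ ↑│ │
│ └───┤ └─────┤ │ ┌─┬─┘ ┌─┘ │
│↳ → ↓│       │↑│↓│ │↱ ↑│   │
├─┬─╴ ├─┬───┐ │ ╵ ╵ │ ┌─┴───┤
│ │↓ ↲│ │   │ │↑ ↲  │↑│↓ ← ↰│
│ │ ┌─┘ └─┐ │ └─┬───┘ │ ┌─╴ │
│ │↓│     │ │   │↱ → ↑│↓│↱ ↑│
│ │ │ ╷ ┌─┘ ├─╴ │ ╶───┘ │ ╶─┤
│ │↓│ │ │   │   │↑ ← ← ↲│↑ ↰│
│ │ │ └─┤ ╶─┘ ┌─┤ ┌─────┴─╴ │
│ │↓│   │     │ │ │↱ → → → ↑│
│ │ └─┐ └───┬─┘ ╵ │ ┌───────┤
│ │↳ ↓│     │     │↑│↓ ← ← ↰│
│ └─╴ │ ┌───┤ ┌─┬─┘ │ ╶─┬─╴ │
│↓ ← ↲│ │   │ │ │↱ ↑│↳ ↓│↱ ↑│
│ ╶───┤ │ ╷ ╵ │ │ ╶─┴─╴ │ ╷ │
│↳ → ↓│ │ │   │ │↑ ← ← ↲│↑│ │
├─┬─╴ │ ╵ └───┘ └─┬─┬───┘ │ │
│ │↓ ↲│           │ │↱ → ↑│ │
│ ╵ ┌─┴───┬─────┐ ╵ │ ┌───┘ │
│↓ ↲│↱ → ↓│↱ → ↓│   │↑│     │
│ ┌─┘ ╶─┐ │ ┌─╴ ├───┘ │ ╶───┤
│↓│  ↑ ↰│↓│↑│↓ ↲│↱ → ↑│     │
│ └───╴ │ ╵ │ ╶─┘ ┌───┴───╴ │
│↳ → → ↑│↳ ↑│↳ → ↑│         │
└───────┴───┴─────┴─────────┘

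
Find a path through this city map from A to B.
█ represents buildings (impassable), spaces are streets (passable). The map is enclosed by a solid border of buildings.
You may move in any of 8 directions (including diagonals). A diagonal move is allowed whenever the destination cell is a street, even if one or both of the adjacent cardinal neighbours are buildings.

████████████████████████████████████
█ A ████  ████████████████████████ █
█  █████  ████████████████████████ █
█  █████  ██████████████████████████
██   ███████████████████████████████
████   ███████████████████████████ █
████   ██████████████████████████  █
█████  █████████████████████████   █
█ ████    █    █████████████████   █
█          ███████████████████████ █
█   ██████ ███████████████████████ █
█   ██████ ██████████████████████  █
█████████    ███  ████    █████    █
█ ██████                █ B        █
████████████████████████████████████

Finding the shortest path from A to B:
Movement: 8-directional
Path length: 27 steps
Directions: down → down → down-right → down-right → down-right → down-right → down-right → right → down-right → down-right → down → down-right → right → down-right → right → right → right → right → right → right → right → right → right → right → up-right → right → down-right

Solution:

████████████████████████████████████
█ A ████  ████████████████████████ █
█ ↓█████  ████████████████████████ █
█ ↘█████  ██████████████████████████
██ ↘ ███████████████████████████████
████↘  ███████████████████████████ █
████ ↘ ██████████████████████████  █
█████ ↘█████████████████████████   █
█ ████ →↘ █    █████████████████   █
█        ↘ ███████████████████████ █
█   ██████↓███████████████████████ █
█   ██████↘██████████████████████  █
█████████  →↘███  ████  →↘█████    █
█ ██████     →→→→→→→→→→↗█ B        █
████████████████████████████████████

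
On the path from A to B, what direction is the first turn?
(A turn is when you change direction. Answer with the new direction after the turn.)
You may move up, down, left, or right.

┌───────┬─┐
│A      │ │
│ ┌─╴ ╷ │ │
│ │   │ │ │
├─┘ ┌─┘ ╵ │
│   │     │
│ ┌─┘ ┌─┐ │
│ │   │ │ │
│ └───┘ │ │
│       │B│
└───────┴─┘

Directions: right, right, right, down, down, right, down, down
First turn direction: down

Solution:

┌───────┬─┐
│A → → ↓│ │
│ ┌─╴ ╷ │ │
│ │   │↓│ │
├─┘ ┌─┘ ╵ │
│   │  ↳ ↓│
│ ┌─┘ ┌─┐ │
│ │   │ │↓│
│ └───┘ │ │
│       │B│
└───────┴─┘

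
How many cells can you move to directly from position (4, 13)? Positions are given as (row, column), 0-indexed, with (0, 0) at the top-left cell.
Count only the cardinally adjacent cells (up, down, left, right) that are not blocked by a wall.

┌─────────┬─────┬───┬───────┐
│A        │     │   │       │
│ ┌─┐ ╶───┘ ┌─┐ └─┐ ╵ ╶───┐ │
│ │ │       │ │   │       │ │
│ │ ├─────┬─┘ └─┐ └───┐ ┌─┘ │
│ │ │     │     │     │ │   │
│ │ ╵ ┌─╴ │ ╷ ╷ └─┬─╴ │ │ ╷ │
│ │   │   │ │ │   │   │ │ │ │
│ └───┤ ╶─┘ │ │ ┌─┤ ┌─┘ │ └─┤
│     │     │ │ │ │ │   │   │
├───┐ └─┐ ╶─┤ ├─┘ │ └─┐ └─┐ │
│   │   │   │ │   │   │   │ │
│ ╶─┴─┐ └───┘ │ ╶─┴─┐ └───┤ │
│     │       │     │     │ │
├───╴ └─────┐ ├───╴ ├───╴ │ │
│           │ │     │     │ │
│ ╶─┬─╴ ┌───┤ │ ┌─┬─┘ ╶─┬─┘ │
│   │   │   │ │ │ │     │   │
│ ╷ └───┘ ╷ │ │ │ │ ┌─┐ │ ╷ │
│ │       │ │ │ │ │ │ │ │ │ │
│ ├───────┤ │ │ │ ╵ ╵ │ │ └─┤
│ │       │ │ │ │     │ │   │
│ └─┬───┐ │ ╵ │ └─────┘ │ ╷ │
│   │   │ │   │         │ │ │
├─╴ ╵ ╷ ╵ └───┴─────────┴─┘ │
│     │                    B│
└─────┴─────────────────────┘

Checking passable neighbors of (4, 13):
Neighbors: (5, 13), (4, 12)
Count: 2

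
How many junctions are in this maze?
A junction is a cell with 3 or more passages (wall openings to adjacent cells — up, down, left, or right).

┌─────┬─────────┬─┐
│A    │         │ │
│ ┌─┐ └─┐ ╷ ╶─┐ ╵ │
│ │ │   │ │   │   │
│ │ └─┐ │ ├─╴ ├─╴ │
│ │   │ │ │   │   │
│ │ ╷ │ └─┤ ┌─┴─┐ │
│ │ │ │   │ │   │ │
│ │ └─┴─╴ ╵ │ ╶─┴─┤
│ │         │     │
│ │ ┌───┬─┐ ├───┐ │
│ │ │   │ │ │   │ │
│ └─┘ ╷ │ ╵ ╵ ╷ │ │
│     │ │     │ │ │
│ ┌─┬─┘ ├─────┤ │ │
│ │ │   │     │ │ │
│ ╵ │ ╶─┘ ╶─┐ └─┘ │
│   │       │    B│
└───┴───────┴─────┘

Checking each cell for number of passages:

Junctions found (3+ passages):
  (0, 4): 3 passages
  (0, 5): 3 passages
  (1, 8): 3 passages
  (2, 1): 3 passages
  (2, 8): 3 passages
  (4, 1): 3 passages
  (4, 4): 3 passages
  (4, 5): 3 passages
  (6, 0): 3 passages
  (6, 5): 3 passages
  (8, 4): 3 passages
Total junctions: 11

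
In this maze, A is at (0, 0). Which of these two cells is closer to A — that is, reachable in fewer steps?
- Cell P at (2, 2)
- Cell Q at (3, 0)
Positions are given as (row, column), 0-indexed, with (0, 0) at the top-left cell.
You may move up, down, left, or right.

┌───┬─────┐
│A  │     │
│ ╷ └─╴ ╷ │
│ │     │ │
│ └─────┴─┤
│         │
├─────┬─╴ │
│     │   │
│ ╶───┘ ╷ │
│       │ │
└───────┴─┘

Shortest path A → P at (2, 2): 4 steps
Shortest path A → Q at (3, 0): 13 steps

P is closer (4 steps vs 13 steps).

Path to P:

┌───┬─────┐
│A  │     │
│ ╷ └─╴ ╷ │
│↓│     │ │
│ └─────┴─┤
│↳ → P    │
├─────┬─╴ │
│     │   │
│ ╶───┘ ╷ │
│       │ │
└───────┴─┘

Path to Q:

┌───┬─────┐
│A  │     │
│ ╷ └─╴ ╷ │
│↓│     │ │
│ └─────┴─┤
│↳ → → → ↓│
├─────┬─╴ │
│Q    │↓ ↲│
│ ╶───┘ ╷ │
│↑ ← ← ↲│ │
└───────┴─┘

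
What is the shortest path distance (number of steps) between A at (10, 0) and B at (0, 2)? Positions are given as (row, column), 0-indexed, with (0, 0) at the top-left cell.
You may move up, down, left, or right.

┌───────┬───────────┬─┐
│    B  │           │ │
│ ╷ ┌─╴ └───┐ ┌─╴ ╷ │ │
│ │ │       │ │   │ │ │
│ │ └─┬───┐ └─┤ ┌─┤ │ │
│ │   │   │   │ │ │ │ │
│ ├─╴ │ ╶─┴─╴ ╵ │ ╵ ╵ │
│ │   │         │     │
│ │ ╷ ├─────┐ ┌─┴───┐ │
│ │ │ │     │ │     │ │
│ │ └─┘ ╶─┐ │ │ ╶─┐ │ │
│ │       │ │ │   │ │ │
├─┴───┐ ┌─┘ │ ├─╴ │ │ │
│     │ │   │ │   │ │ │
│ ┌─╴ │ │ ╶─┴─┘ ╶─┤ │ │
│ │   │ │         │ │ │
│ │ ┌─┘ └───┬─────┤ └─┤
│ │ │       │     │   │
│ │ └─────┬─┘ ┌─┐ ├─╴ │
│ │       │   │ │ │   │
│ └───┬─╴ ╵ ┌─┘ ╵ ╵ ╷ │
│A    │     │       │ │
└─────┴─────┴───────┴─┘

Finding path from (10, 0) to (0, 2):
Path: (10,0) → (9,0) → (8,0) → (7,0) → (6,0) → (6,1) → (6,2) → (7,2) → (7,1) → (8,1) → (9,1) → (9,2) → (9,3) → (9,4) → (10,4) → (10,5) → (9,5) → (9,6) → (8,6) → (8,7) → (8,8) → (9,8) → (10,8) → (10,9) → (9,9) → (9,10) → (8,10) → (8,9) → (7,9) → (6,9) → (5,9) → (4,9) → (4,8) → (4,7) → (5,7) → (5,8) → (6,8) → (6,7) → (7,7) → (7,6) → (7,5) → (7,4) → (6,4) → (6,5) → (5,5) → (4,5) → (4,4) → (4,3) → (5,3) → (5,2) → (5,1) → (4,1) → (3,1) → (3,2) → (2,2) → (2,1) → (1,1) → (0,1) → (0,2)
Distance: 58 steps

Solution:

┌───────┬───────────┬─┐
│  ↱ B  │           │ │
│ ╷ ┌─╴ └───┐ ┌─╴ ╷ │ │
│ │↑│       │ │   │ │ │
│ │ └─┬───┐ └─┤ ┌─┤ │ │
│ │↑ ↰│   │   │ │ │ │ │
│ ├─╴ │ ╶─┴─╴ ╵ │ ╵ ╵ │
│ │↱ ↑│         │     │
│ │ ╷ ├─────┐ ┌─┴───┐ │
│ │↑│ │↓ ← ↰│ │↓ ← ↰│ │
│ │ └─┘ ╶─┐ │ │ ╶─┐ │ │
│ │↑ ← ↲  │↑│ │↳ ↓│↑│ │
├─┴───┐ ┌─┘ │ ├─╴ │ │ │
│↱ → ↓│ │↱ ↑│ │↓ ↲│↑│ │
│ ┌─╴ │ │ ╶─┴─┘ ╶─┤ │ │
│↑│↓ ↲│ │↑ ← ← ↲  │↑│ │
│ │ ┌─┘ └───┬─────┤ └─┤
│↑│↓│       │↱ → ↓│↑ ↰│
│ │ └─────┬─┘ ┌─┐ ├─╴ │
│↑│↳ → → ↓│↱ ↑│ │↓│↱ ↑│
│ └───┬─╴ ╵ ┌─┘ ╵ ╵ ╷ │
│A    │  ↳ ↑│    ↳ ↑│ │
└─────┴─────┴───────┴─┘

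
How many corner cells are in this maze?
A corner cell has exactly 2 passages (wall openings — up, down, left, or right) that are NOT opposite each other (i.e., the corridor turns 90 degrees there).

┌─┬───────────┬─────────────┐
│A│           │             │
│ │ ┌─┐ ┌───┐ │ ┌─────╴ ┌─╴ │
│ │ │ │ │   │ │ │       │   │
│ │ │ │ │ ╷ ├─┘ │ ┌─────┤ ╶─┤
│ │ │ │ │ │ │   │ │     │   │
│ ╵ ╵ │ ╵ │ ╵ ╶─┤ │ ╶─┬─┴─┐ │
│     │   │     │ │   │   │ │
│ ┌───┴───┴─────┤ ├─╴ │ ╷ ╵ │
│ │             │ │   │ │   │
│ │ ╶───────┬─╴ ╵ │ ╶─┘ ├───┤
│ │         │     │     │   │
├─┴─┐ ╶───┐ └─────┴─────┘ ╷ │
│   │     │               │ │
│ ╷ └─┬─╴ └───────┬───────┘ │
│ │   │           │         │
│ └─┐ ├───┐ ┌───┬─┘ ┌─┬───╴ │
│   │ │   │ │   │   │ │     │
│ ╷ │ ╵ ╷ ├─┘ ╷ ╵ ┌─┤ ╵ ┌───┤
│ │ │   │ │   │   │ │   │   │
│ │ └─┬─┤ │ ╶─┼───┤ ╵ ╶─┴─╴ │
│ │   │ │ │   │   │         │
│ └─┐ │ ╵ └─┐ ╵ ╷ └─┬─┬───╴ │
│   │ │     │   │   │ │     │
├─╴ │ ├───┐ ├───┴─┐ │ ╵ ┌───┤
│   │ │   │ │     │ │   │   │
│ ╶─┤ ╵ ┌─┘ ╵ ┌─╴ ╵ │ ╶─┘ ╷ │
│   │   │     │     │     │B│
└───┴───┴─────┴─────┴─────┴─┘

Counting corner cells (2 non-opposite passages):
Total corners: 94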